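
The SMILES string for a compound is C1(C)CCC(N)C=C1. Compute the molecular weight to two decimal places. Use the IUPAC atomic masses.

Atom tally by fragment:
  cyclohexene ring core → C:6 H:10
  (− 2 ring H displaced by substituents)
  + CH3 → C:1 H:3
  + NH2 → N:1 H:2
Element totals:
  C: 7
  H: 13
  N: 1
Molecular formula: C7H13N.
  M = 7(12.011) + 13(1.008) + 14.007
    = 84.077 + 13.104 + 14.007 = 111.188

111.19 g/mol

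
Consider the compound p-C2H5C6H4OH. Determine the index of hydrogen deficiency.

4

Atom tally by fragment:
  benzene ring core → C:6 H:6
  (− 2 ring H displaced by substituents)
  + C2H5 → C:2 H:5
  + OH → O:1 H:1
Element totals:
  C: 8
  H: 10
  O: 1
Molecular formula: C8H10O.
DoU = (2C + 2 + N − H − X) / 2 = (2·8 + 2 + 0 − 10 − 0) / 2 = 4.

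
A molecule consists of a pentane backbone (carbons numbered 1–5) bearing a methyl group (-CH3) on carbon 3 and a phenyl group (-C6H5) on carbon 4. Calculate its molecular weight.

Atom tally by fragment:
  CH3 → C:1 H:3
  CH2 → C:1 H:2
  CH(CH3) → C:2 H:4
  CH(C6H5) → C:7 H:6
  CH3 → C:1 H:3
Element totals:
  C: 12
  H: 18
Molecular formula: C12H18.
  M = 12(12.011) + 18(1.008)
    = 144.132 + 18.144 = 162.276

162.28 g/mol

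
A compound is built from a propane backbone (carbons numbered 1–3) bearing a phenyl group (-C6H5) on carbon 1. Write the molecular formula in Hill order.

C9H12

Atom tally by fragment:
  C6H5CH2 → C:7 H:7
  CH2 → C:1 H:2
  CH3 → C:1 H:3
Element totals:
  C: 9
  H: 12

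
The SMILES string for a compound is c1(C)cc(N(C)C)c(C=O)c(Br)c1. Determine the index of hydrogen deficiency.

5

Atom tally by fragment:
  benzene ring core → C:6 H:6
  (− 4 ring H displaced by substituents)
  + CH3 → C:1 H:3
  + N(CH3)2 → N:1 C:2 H:6
  + CHO → C:1 H:1 O:1
  + Br → Br:1
Element totals:
  C: 10
  H: 12
  Br: 1
  N: 1
  O: 1
Molecular formula: C10H12BrNO.
DoU = (2C + 2 + N − H − X) / 2 = (2·10 + 2 + 1 − 12 − 1) / 2 = 5.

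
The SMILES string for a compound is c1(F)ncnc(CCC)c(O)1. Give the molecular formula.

C7H9FN2O

Atom tally by fragment:
  pyrimidine ring core → C:4 H:4 N:2
  (− 3 ring H displaced by substituents)
  + F → F:1
  + CH2CH2CH3 → C:3 H:7
  + OH → O:1 H:1
Element totals:
  C: 7
  H: 9
  F: 1
  N: 2
  O: 1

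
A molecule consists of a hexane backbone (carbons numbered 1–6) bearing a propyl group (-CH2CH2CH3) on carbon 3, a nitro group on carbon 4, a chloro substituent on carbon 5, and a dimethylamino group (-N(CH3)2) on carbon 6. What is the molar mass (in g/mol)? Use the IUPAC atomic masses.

250.77 g/mol

Atom tally by fragment:
  CH3 → C:1 H:3
  CH2 → C:1 H:2
  CH(CH2CH2CH3) → C:4 H:8
  CH(NO2) → C:1 H:1 N:1 O:2
  CH(Cl) → C:1 H:1 Cl:1
  CH2N(CH3)2 → C:3 H:8 N:1
Element totals:
  C: 11
  H: 23
  Cl: 1
  N: 2
  O: 2
Molecular formula: C11H23ClN2O2.
  M = 11(12.011) + 23(1.008) + 35.45 + 2(14.007) + 2(15.999)
    = 132.121 + 23.184 + 35.450 + 28.014 + 31.998 = 250.767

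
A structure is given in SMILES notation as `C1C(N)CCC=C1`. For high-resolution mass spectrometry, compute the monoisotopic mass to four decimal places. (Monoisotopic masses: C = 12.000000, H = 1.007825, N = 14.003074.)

Atom tally by fragment:
  cyclohexene ring core → C:6 H:10
  (− 1 ring H displaced by substituents)
  + NH2 → N:1 H:2
Element totals:
  C: 6
  H: 11
  N: 1
Molecular formula: C6H11N.
  M = 6(12.0) + 11(1.007825) + 14.003074
    = 72.000000 + 11.086075 + 14.003074 = 97.089149

97.0891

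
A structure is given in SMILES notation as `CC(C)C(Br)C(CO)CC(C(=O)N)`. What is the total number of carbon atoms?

Atom tally by fragment:
  CH3 → C:1 H:3
  CH(CH3) → C:2 H:4
  CH(Br) → C:1 H:1 Br:1
  CH(CH2OH) → C:2 H:4 O:1
  CH2 → C:1 H:2
  CH2CONH2 → C:2 H:4 O:1 N:1
Element totals:
  C: 9
  H: 18
  Br: 1
  N: 1
  O: 2

9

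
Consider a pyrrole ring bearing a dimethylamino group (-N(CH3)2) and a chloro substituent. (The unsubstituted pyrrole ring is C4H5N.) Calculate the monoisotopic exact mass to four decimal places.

144.0454

Atom tally by fragment:
  pyrrole ring core → C:4 H:5 N:1
  (− 2 ring H displaced by substituents)
  + N(CH3)2 → N:1 C:2 H:6
  + Cl → Cl:1
Element totals:
  C: 6
  H: 9
  Cl: 1
  N: 2
Molecular formula: C6H9ClN2.
  M = 6(12.0) + 9(1.007825) + 34.968853 + 2(14.003074)
    = 72.000000 + 9.070425 + 34.968853 + 28.006148 = 144.045426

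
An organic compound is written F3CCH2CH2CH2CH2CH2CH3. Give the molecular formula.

Atom tally by fragment:
  F3CCH2 → C:2 H:2 F:3
  CH2 → C:1 H:2
  CH2 → C:1 H:2
  CH2 → C:1 H:2
  CH2 → C:1 H:2
  CH3 → C:1 H:3
Element totals:
  C: 7
  H: 13
  F: 3

C7H13F3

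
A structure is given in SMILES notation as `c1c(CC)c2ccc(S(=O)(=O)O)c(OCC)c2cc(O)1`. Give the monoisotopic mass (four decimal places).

296.0718

Atom tally by fragment:
  naphthalene ring system core → C:10 H:8
  (− 4 ring H displaced by substituents)
  + C2H5 → C:2 H:5
  + SO3H → S:1 O:3 H:1
  + OC2H5 → C:2 H:5 O:1
  + OH → O:1 H:1
Element totals:
  C: 14
  H: 16
  O: 5
  S: 1
Molecular formula: C14H16O5S.
  M = 14(12.0) + 16(1.007825) + 5(15.994915) + 31.972071
    = 168.000000 + 16.125200 + 79.974575 + 31.972071 = 296.071846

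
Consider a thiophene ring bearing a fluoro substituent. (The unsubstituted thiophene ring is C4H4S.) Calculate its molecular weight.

Atom tally by fragment:
  thiophene ring core → C:4 H:4 S:1
  (− 1 ring H displaced by substituents)
  + F → F:1
Element totals:
  C: 4
  H: 3
  F: 1
  S: 1
Molecular formula: C4H3FS.
  M = 4(12.011) + 3(1.008) + 18.998 + 32.06
    = 48.044 + 3.024 + 18.998 + 32.060 = 102.126

102.13 g/mol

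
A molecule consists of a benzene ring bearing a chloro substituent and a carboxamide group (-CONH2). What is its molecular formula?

C7H6ClNO

Atom tally by fragment:
  benzene ring core → C:6 H:6
  (− 2 ring H displaced by substituents)
  + Cl → Cl:1
  + CONH2 → C:1 H:2 O:1 N:1
Element totals:
  C: 7
  H: 6
  Cl: 1
  N: 1
  O: 1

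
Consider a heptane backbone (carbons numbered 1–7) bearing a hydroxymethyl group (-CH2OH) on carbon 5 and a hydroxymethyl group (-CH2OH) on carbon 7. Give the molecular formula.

Atom tally by fragment:
  CH3 → C:1 H:3
  CH2 → C:1 H:2
  CH2 → C:1 H:2
  CH2 → C:1 H:2
  CH(CH2OH) → C:2 H:4 O:1
  CH2 → C:1 H:2
  CH2CH2OH → C:2 H:5 O:1
Element totals:
  C: 9
  H: 20
  O: 2

C9H20O2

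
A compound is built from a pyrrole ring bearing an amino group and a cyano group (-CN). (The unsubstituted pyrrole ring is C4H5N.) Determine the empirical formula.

C5H5N3

Atom tally by fragment:
  pyrrole ring core → C:4 H:5 N:1
  (− 2 ring H displaced by substituents)
  + NH2 → N:1 H:2
  + CN → C:1 N:1
Element totals:
  C: 5
  H: 5
  N: 3
Molecular formula: C5H5N3.
gcd of subscripts (5, 5, 3) = 1, so the empirical formula equals the molecular formula.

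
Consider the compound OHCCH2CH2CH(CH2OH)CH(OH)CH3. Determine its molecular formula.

C7H14O3

Element totals:
  C: 7
  H: 14
  O: 3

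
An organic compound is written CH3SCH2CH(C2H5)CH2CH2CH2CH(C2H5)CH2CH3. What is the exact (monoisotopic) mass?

Atom tally by fragment:
  CH3SCH2 → C:2 H:5 S:1
  CH(C2H5) → C:3 H:6
  CH2 → C:1 H:2
  CH2 → C:1 H:2
  CH2 → C:1 H:2
  CH(C2H5) → C:3 H:6
  CH2 → C:1 H:2
  CH3 → C:1 H:3
Element totals:
  C: 13
  H: 28
  S: 1
Molecular formula: C13H28S.
  M = 13(12.0) + 28(1.007825) + 31.972071
    = 156.000000 + 28.219100 + 31.972071 = 216.191171

216.1912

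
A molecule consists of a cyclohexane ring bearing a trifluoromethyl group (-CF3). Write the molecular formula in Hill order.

Atom tally by fragment:
  cyclohexane ring core → C:6 H:12
  (− 1 ring H displaced by substituents)
  + CF3 → C:1 F:3
Element totals:
  C: 7
  H: 11
  F: 3

C7H11F3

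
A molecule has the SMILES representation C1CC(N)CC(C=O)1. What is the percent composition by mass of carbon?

63.69%

Atom tally by fragment:
  cyclopentane ring core → C:5 H:10
  (− 2 ring H displaced by substituents)
  + NH2 → N:1 H:2
  + CHO → C:1 H:1 O:1
Element totals:
  C: 6
  H: 11
  N: 1
  O: 1
Molecular formula: C6H11NO.
Molar mass = 113.160 g/mol.
Mass from C: 6 × 12.011 = 72.066 g/mol.
%C = 72.066 / 113.160 × 100 = 63.69%.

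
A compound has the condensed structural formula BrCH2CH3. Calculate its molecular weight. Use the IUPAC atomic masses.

Atom tally by fragment:
  BrCH2 → C:1 H:2 Br:1
  CH3 → C:1 H:3
Element totals:
  C: 2
  H: 5
  Br: 1
Molecular formula: C2H5Br.
  M = 2(12.011) + 5(1.008) + 79.904
    = 24.022 + 5.040 + 79.904 = 108.966

108.97 g/mol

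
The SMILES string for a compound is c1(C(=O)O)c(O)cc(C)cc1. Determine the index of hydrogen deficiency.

Atom tally by fragment:
  benzene ring core → C:6 H:6
  (− 3 ring H displaced by substituents)
  + COOH → C:1 H:1 O:2
  + OH → O:1 H:1
  + CH3 → C:1 H:3
Element totals:
  C: 8
  H: 8
  O: 3
Molecular formula: C8H8O3.
DoU = (2C + 2 + N − H − X) / 2 = (2·8 + 2 + 0 − 8 − 0) / 2 = 5.

5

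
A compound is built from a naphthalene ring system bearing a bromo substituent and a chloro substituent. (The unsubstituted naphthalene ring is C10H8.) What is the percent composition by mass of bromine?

33.08%

Atom tally by fragment:
  naphthalene ring system core → C:10 H:8
  (− 2 ring H displaced by substituents)
  + Br → Br:1
  + Cl → Cl:1
Element totals:
  C: 10
  H: 6
  Br: 1
  Cl: 1
Molecular formula: C10H6BrCl.
Molar mass = 241.512 g/mol.
Mass from Br: 1 × 79.904 = 79.904 g/mol.
%Br = 79.904 / 241.512 × 100 = 33.08%.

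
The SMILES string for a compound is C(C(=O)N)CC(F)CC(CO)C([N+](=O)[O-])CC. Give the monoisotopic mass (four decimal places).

250.1329

Atom tally by fragment:
  H2NOCCH2 → C:2 H:4 O:1 N:1
  CH2 → C:1 H:2
  CH(F) → C:1 H:1 F:1
  CH2 → C:1 H:2
  CH(CH2OH) → C:2 H:4 O:1
  CH(NO2) → C:1 H:1 N:1 O:2
  CH2 → C:1 H:2
  CH3 → C:1 H:3
Element totals:
  C: 10
  H: 19
  F: 1
  N: 2
  O: 4
Molecular formula: C10H19FN2O4.
  M = 10(12.0) + 19(1.007825) + 18.998403 + 2(14.003074) + 4(15.994915)
    = 120.000000 + 19.148675 + 18.998403 + 28.006148 + 63.979660 = 250.132886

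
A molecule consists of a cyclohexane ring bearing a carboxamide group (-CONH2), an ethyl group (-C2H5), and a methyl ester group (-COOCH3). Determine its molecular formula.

Atom tally by fragment:
  cyclohexane ring core → C:6 H:12
  (− 3 ring H displaced by substituents)
  + CONH2 → C:1 H:2 O:1 N:1
  + C2H5 → C:2 H:5
  + COOCH3 → C:2 H:3 O:2
Element totals:
  C: 11
  H: 19
  N: 1
  O: 3

C11H19NO3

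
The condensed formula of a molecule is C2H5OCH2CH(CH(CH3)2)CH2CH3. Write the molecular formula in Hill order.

C9H20O

Element totals:
  C: 9
  H: 20
  O: 1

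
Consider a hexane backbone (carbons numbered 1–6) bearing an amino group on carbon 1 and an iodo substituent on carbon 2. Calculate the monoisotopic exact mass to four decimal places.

Atom tally by fragment:
  H2NCH2 → C:1 H:4 N:1
  CH(I) → C:1 H:1 I:1
  CH2 → C:1 H:2
  CH2 → C:1 H:2
  CH2 → C:1 H:2
  CH3 → C:1 H:3
Element totals:
  C: 6
  H: 14
  I: 1
  N: 1
Molecular formula: C6H14IN.
  M = 6(12.0) + 14(1.007825) + 126.904472 + 14.003074
    = 72.000000 + 14.109550 + 126.904472 + 14.003074 = 227.017096

227.0171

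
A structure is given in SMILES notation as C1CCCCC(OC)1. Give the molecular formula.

Atom tally by fragment:
  cyclohexane ring core → C:6 H:12
  (− 1 ring H displaced by substituents)
  + OCH3 → C:1 H:3 O:1
Element totals:
  C: 7
  H: 14
  O: 1

C7H14O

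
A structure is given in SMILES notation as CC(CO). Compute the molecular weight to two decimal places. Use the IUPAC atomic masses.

Atom tally by fragment:
  CH3 → C:1 H:3
  CH2CH2OH → C:2 H:5 O:1
Element totals:
  C: 3
  H: 8
  O: 1
Molecular formula: C3H8O.
  M = 3(12.011) + 8(1.008) + 15.999
    = 36.033 + 8.064 + 15.999 = 60.096

60.10 g/mol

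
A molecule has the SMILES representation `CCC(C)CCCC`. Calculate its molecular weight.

114.23 g/mol

Atom tally by fragment:
  CH3 → C:1 H:3
  CH2 → C:1 H:2
  CH(CH3) → C:2 H:4
  CH2 → C:1 H:2
  CH2 → C:1 H:2
  CH2 → C:1 H:2
  CH3 → C:1 H:3
Element totals:
  C: 8
  H: 18
Molecular formula: C8H18.
  M = 8(12.011) + 18(1.008)
    = 96.088 + 18.144 = 114.232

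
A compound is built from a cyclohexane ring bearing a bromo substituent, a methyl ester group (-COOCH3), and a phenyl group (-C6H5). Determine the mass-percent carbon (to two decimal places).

Atom tally by fragment:
  cyclohexane ring core → C:6 H:12
  (− 3 ring H displaced by substituents)
  + Br → Br:1
  + COOCH3 → C:2 H:3 O:2
  + C6H5 → C:6 H:5
Element totals:
  C: 14
  H: 17
  Br: 1
  O: 2
Molecular formula: C14H17BrO2.
Molar mass = 297.192 g/mol.
Mass from C: 14 × 12.011 = 168.154 g/mol.
%C = 168.154 / 297.192 × 100 = 56.58%.

56.58%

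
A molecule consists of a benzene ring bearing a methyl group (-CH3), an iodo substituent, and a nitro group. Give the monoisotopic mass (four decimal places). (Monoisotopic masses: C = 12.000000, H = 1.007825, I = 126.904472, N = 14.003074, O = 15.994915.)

Atom tally by fragment:
  benzene ring core → C:6 H:6
  (− 3 ring H displaced by substituents)
  + CH3 → C:1 H:3
  + I → I:1
  + NO2 → N:1 O:2
Element totals:
  C: 7
  H: 6
  I: 1
  N: 1
  O: 2
Molecular formula: C7H6INO2.
  M = 7(12.0) + 6(1.007825) + 126.904472 + 14.003074 + 2(15.994915)
    = 84.000000 + 6.046950 + 126.904472 + 14.003074 + 31.989830 = 262.944326

262.9443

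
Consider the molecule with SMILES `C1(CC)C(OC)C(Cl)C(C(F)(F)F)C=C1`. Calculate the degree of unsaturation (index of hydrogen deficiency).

2

Atom tally by fragment:
  cyclohexene ring core → C:6 H:10
  (− 4 ring H displaced by substituents)
  + C2H5 → C:2 H:5
  + OCH3 → C:1 H:3 O:1
  + Cl → Cl:1
  + CF3 → C:1 F:3
Element totals:
  C: 10
  H: 14
  Cl: 1
  F: 3
  O: 1
Molecular formula: C10H14ClF3O.
DoU = (2C + 2 + N − H − X) / 2 = (2·10 + 2 + 0 − 14 − 4) / 2 = 2.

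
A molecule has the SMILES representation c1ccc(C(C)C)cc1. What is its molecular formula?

C9H12

Atom tally by fragment:
  benzene ring core → C:6 H:6
  (− 1 ring H displaced by substituents)
  + CH(CH3)2 → C:3 H:7
Element totals:
  C: 9
  H: 12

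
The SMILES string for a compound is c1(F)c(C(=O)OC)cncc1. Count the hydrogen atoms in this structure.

Atom tally by fragment:
  pyridine ring core → C:5 H:5 N:1
  (− 2 ring H displaced by substituents)
  + F → F:1
  + COOCH3 → C:2 H:3 O:2
Element totals:
  C: 7
  H: 6
  F: 1
  N: 1
  O: 2

6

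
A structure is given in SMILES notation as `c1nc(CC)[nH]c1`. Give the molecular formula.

C5H8N2

Atom tally by fragment:
  imidazole ring core → C:3 H:4 N:2
  (− 1 ring H displaced by substituents)
  + C2H5 → C:2 H:5
Element totals:
  C: 5
  H: 8
  N: 2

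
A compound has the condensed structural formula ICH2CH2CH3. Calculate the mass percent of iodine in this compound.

74.65%

Atom tally by fragment:
  ICH2 → C:1 H:2 I:1
  CH2 → C:1 H:2
  CH3 → C:1 H:3
Element totals:
  C: 3
  H: 7
  I: 1
Molecular formula: C3H7I.
Molar mass = 169.993 g/mol.
Mass from I: 1 × 126.904 = 126.904 g/mol.
%I = 126.904 / 169.993 × 100 = 74.65%.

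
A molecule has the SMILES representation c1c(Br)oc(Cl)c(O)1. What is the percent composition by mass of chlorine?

17.96%

Atom tally by fragment:
  furan ring core → C:4 H:4 O:1
  (− 3 ring H displaced by substituents)
  + Br → Br:1
  + Cl → Cl:1
  + OH → O:1 H:1
Element totals:
  C: 4
  H: 2
  Br: 1
  Cl: 1
  O: 2
Molecular formula: C4H2BrClO2.
Molar mass = 197.412 g/mol.
Mass from Cl: 1 × 35.45 = 35.450 g/mol.
%Cl = 35.450 / 197.412 × 100 = 17.96%.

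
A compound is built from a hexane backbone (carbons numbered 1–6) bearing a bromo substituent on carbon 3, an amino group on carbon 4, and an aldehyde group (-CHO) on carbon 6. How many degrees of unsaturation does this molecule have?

1

Atom tally by fragment:
  CH3 → C:1 H:3
  CH2 → C:1 H:2
  CH(Br) → C:1 H:1 Br:1
  CH(NH2) → C:1 H:3 N:1
  CH2 → C:1 H:2
  CH2CHO → C:2 H:3 O:1
Element totals:
  C: 7
  H: 14
  Br: 1
  N: 1
  O: 1
Molecular formula: C7H14BrNO.
DoU = (2C + 2 + N − H − X) / 2 = (2·7 + 2 + 1 − 14 − 1) / 2 = 1.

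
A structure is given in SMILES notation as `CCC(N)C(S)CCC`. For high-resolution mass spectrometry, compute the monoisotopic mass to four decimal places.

Atom tally by fragment:
  CH3 → C:1 H:3
  CH2 → C:1 H:2
  CH(NH2) → C:1 H:3 N:1
  CH(SH) → C:1 H:2 S:1
  CH2 → C:1 H:2
  CH2 → C:1 H:2
  CH3 → C:1 H:3
Element totals:
  C: 7
  H: 17
  N: 1
  S: 1
Molecular formula: C7H17NS.
  M = 7(12.0) + 17(1.007825) + 14.003074 + 31.972071
    = 84.000000 + 17.133025 + 14.003074 + 31.972071 = 147.108170

147.1082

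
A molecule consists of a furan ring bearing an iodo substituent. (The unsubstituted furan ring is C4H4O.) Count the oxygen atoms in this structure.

1

Atom tally by fragment:
  furan ring core → C:4 H:4 O:1
  (− 1 ring H displaced by substituents)
  + I → I:1
Element totals:
  C: 4
  H: 3
  I: 1
  O: 1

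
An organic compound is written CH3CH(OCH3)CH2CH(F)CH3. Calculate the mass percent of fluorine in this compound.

Atom tally by fragment:
  CH3 → C:1 H:3
  CH(OCH3) → C:2 H:4 O:1
  CH2 → C:1 H:2
  CH(F) → C:1 H:1 F:1
  CH3 → C:1 H:3
Element totals:
  C: 6
  H: 13
  F: 1
  O: 1
Molecular formula: C6H13FO.
Molar mass = 120.167 g/mol.
Mass from F: 1 × 18.998 = 18.998 g/mol.
%F = 18.998 / 120.167 × 100 = 15.81%.

15.81%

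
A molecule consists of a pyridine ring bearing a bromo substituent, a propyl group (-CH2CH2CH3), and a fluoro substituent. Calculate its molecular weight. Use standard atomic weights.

Atom tally by fragment:
  pyridine ring core → C:5 H:5 N:1
  (− 3 ring H displaced by substituents)
  + Br → Br:1
  + CH2CH2CH3 → C:3 H:7
  + F → F:1
Element totals:
  C: 8
  H: 9
  Br: 1
  F: 1
  N: 1
Molecular formula: C8H9BrFN.
  M = 8(12.011) + 9(1.008) + 79.904 + 18.998 + 14.007
    = 96.088 + 9.072 + 79.904 + 18.998 + 14.007 = 218.069

218.07 g/mol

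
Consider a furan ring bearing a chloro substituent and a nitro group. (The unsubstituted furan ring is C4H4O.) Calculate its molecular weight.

Atom tally by fragment:
  furan ring core → C:4 H:4 O:1
  (− 2 ring H displaced by substituents)
  + Cl → Cl:1
  + NO2 → N:1 O:2
Element totals:
  C: 4
  H: 2
  Cl: 1
  N: 1
  O: 3
Molecular formula: C4H2ClNO3.
  M = 4(12.011) + 2(1.008) + 35.45 + 14.007 + 3(15.999)
    = 48.044 + 2.016 + 35.450 + 14.007 + 47.997 = 147.514

147.51 g/mol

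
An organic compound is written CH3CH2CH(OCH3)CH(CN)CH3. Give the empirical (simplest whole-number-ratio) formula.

C7H13NO

Atom tally by fragment:
  CH3 → C:1 H:3
  CH2 → C:1 H:2
  CH(OCH3) → C:2 H:4 O:1
  CH(CN) → C:2 H:1 N:1
  CH3 → C:1 H:3
Element totals:
  C: 7
  H: 13
  N: 1
  O: 1
Molecular formula: C7H13NO.
gcd of subscripts (7, 13, 1, 1) = 1, so the empirical formula equals the molecular formula.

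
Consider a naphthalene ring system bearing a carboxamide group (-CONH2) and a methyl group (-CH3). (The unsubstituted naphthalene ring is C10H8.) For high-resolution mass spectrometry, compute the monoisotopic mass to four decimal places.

Atom tally by fragment:
  naphthalene ring system core → C:10 H:8
  (− 2 ring H displaced by substituents)
  + CONH2 → C:1 H:2 O:1 N:1
  + CH3 → C:1 H:3
Element totals:
  C: 12
  H: 11
  N: 1
  O: 1
Molecular formula: C12H11NO.
  M = 12(12.0) + 11(1.007825) + 14.003074 + 15.994915
    = 144.000000 + 11.086075 + 14.003074 + 15.994915 = 185.084064

185.0841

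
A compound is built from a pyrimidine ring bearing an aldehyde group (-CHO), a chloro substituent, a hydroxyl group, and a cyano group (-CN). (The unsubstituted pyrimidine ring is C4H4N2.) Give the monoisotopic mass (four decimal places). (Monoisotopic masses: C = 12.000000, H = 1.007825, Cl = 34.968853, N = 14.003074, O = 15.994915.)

182.9836

Atom tally by fragment:
  pyrimidine ring core → C:4 H:4 N:2
  (− 4 ring H displaced by substituents)
  + CHO → C:1 H:1 O:1
  + Cl → Cl:1
  + OH → O:1 H:1
  + CN → C:1 N:1
Element totals:
  C: 6
  H: 2
  Cl: 1
  N: 3
  O: 2
Molecular formula: C6H2ClN3O2.
  M = 6(12.0) + 2(1.007825) + 34.968853 + 3(14.003074) + 2(15.994915)
    = 72.000000 + 2.015650 + 34.968853 + 42.009222 + 31.989830 = 182.983555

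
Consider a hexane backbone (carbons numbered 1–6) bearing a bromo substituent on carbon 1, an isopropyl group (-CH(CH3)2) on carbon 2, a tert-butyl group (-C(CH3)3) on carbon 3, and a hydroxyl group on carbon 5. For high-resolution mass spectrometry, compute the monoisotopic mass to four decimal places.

278.1245

Atom tally by fragment:
  BrCH2 → C:1 H:2 Br:1
  CH(CH(CH3)2) → C:4 H:8
  CH(C(CH3)3) → C:5 H:10
  CH2 → C:1 H:2
  CH(OH) → C:1 H:2 O:1
  CH3 → C:1 H:3
Element totals:
  C: 13
  H: 27
  Br: 1
  O: 1
Molecular formula: C13H27BrO.
  M = 13(12.0) + 27(1.007825) + 78.918338 + 15.994915
    = 156.000000 + 27.211275 + 78.918338 + 15.994915 = 278.124528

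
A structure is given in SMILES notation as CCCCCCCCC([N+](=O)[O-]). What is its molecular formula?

Atom tally by fragment:
  CH3 → C:1 H:3
  CH2 → C:1 H:2
  CH2 → C:1 H:2
  CH2 → C:1 H:2
  CH2 → C:1 H:2
  CH2 → C:1 H:2
  CH2 → C:1 H:2
  CH2 → C:1 H:2
  CH2NO2 → C:1 H:2 N:1 O:2
Element totals:
  C: 9
  H: 19
  N: 1
  O: 2

C9H19NO2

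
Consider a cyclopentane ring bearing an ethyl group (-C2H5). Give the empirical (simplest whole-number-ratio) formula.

CH2

Atom tally by fragment:
  cyclopentane ring core → C:5 H:10
  (− 1 ring H displaced by substituents)
  + C2H5 → C:2 H:5
Element totals:
  C: 7
  H: 14
Molecular formula: C7H14.
gcd of subscripts = 7; dividing each by 7:
  C: 7/7 = 1
  H: 14/7 = 2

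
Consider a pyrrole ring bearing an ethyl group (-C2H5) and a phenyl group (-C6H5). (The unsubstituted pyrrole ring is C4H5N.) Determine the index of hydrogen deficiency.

Atom tally by fragment:
  pyrrole ring core → C:4 H:5 N:1
  (− 2 ring H displaced by substituents)
  + C2H5 → C:2 H:5
  + C6H5 → C:6 H:5
Element totals:
  C: 12
  H: 13
  N: 1
Molecular formula: C12H13N.
DoU = (2C + 2 + N − H − X) / 2 = (2·12 + 2 + 1 − 13 − 0) / 2 = 7.

7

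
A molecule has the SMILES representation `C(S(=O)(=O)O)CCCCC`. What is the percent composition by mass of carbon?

43.35%

Atom tally by fragment:
  HO3SCH2 → C:1 H:3 S:1 O:3
  CH2 → C:1 H:2
  CH2 → C:1 H:2
  CH2 → C:1 H:2
  CH2 → C:1 H:2
  CH3 → C:1 H:3
Element totals:
  C: 6
  H: 14
  O: 3
  S: 1
Molecular formula: C6H14O3S.
Molar mass = 166.235 g/mol.
Mass from C: 6 × 12.011 = 72.066 g/mol.
%C = 72.066 / 166.235 × 100 = 43.35%.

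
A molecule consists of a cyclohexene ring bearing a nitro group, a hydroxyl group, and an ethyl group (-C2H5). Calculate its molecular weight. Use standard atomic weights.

171.20 g/mol

Atom tally by fragment:
  cyclohexene ring core → C:6 H:10
  (− 3 ring H displaced by substituents)
  + NO2 → N:1 O:2
  + OH → O:1 H:1
  + C2H5 → C:2 H:5
Element totals:
  C: 8
  H: 13
  N: 1
  O: 3
Molecular formula: C8H13NO3.
  M = 8(12.011) + 13(1.008) + 14.007 + 3(15.999)
    = 96.088 + 13.104 + 14.007 + 47.997 = 171.196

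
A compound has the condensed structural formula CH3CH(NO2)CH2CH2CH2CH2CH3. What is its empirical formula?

Atom tally by fragment:
  CH3 → C:1 H:3
  CH(NO2) → C:1 H:1 N:1 O:2
  CH2 → C:1 H:2
  CH2 → C:1 H:2
  CH2 → C:1 H:2
  CH2 → C:1 H:2
  CH3 → C:1 H:3
Element totals:
  C: 7
  H: 15
  N: 1
  O: 2
Molecular formula: C7H15NO2.
gcd of subscripts (7, 15, 1, 2) = 1, so the empirical formula equals the molecular formula.

C7H15NO2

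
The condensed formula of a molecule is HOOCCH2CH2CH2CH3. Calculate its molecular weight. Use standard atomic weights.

Element totals:
  C: 5
  H: 10
  O: 2
Molecular formula: C5H10O2.
  M = 5(12.011) + 10(1.008) + 2(15.999)
    = 60.055 + 10.080 + 31.998 = 102.133

102.13 g/mol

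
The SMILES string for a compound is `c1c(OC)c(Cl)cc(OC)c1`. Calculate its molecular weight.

Atom tally by fragment:
  benzene ring core → C:6 H:6
  (− 3 ring H displaced by substituents)
  + OCH3 → C:1 H:3 O:1
  + Cl → Cl:1
  + OCH3 → C:1 H:3 O:1
Element totals:
  C: 8
  H: 9
  Cl: 1
  O: 2
Molecular formula: C8H9ClO2.
  M = 8(12.011) + 9(1.008) + 35.45 + 2(15.999)
    = 96.088 + 9.072 + 35.450 + 31.998 = 172.608

172.61 g/mol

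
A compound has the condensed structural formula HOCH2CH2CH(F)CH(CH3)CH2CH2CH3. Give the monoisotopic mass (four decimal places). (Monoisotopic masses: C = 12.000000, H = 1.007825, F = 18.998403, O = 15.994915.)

Atom tally by fragment:
  HOCH2CH2 → C:2 H:5 O:1
  CH(F) → C:1 H:1 F:1
  CH(CH3) → C:2 H:4
  CH2 → C:1 H:2
  CH2 → C:1 H:2
  CH3 → C:1 H:3
Element totals:
  C: 8
  H: 17
  F: 1
  O: 1
Molecular formula: C8H17FO.
  M = 8(12.0) + 17(1.007825) + 18.998403 + 15.994915
    = 96.000000 + 17.133025 + 18.998403 + 15.994915 = 148.126343

148.1263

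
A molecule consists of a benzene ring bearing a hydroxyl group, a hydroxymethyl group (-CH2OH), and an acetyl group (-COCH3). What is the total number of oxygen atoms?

3

Atom tally by fragment:
  benzene ring core → C:6 H:6
  (− 3 ring H displaced by substituents)
  + OH → O:1 H:1
  + CH2OH → C:1 H:3 O:1
  + COCH3 → C:2 H:3 O:1
Element totals:
  C: 9
  H: 10
  O: 3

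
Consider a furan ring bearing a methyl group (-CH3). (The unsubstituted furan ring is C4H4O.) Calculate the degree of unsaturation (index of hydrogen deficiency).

3

Atom tally by fragment:
  furan ring core → C:4 H:4 O:1
  (− 1 ring H displaced by substituents)
  + CH3 → C:1 H:3
Element totals:
  C: 5
  H: 6
  O: 1
Molecular formula: C5H6O.
DoU = (2C + 2 + N − H − X) / 2 = (2·5 + 2 + 0 − 6 − 0) / 2 = 3.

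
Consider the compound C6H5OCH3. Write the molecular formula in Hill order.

Element totals:
  C: 7
  H: 8
  O: 1

C7H8O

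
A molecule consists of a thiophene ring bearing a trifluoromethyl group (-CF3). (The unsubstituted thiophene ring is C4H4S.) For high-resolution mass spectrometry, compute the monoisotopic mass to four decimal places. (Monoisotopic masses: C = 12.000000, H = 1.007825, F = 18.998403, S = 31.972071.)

151.9908

Atom tally by fragment:
  thiophene ring core → C:4 H:4 S:1
  (− 1 ring H displaced by substituents)
  + CF3 → C:1 F:3
Element totals:
  C: 5
  H: 3
  F: 3
  S: 1
Molecular formula: C5H3F3S.
  M = 5(12.0) + 3(1.007825) + 3(18.998403) + 31.972071
    = 60.000000 + 3.023475 + 56.995209 + 31.972071 = 151.990755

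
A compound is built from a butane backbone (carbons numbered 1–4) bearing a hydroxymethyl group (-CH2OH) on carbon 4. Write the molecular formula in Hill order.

C5H12O

Atom tally by fragment:
  CH3 → C:1 H:3
  CH2 → C:1 H:2
  CH2 → C:1 H:2
  CH2CH2OH → C:2 H:5 O:1
Element totals:
  C: 5
  H: 12
  O: 1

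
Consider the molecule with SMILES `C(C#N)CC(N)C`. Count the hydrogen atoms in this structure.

10

Atom tally by fragment:
  NCCH2 → C:2 H:2 N:1
  CH2 → C:1 H:2
  CH(NH2) → C:1 H:3 N:1
  CH3 → C:1 H:3
Element totals:
  C: 5
  H: 10
  N: 2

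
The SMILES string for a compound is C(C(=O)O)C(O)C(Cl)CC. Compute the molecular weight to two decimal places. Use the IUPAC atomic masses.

Atom tally by fragment:
  HOOCCH2 → C:2 H:3 O:2
  CH(OH) → C:1 H:2 O:1
  CH(Cl) → C:1 H:1 Cl:1
  CH2 → C:1 H:2
  CH3 → C:1 H:3
Element totals:
  C: 6
  H: 11
  Cl: 1
  O: 3
Molecular formula: C6H11ClO3.
  M = 6(12.011) + 11(1.008) + 35.45 + 3(15.999)
    = 72.066 + 11.088 + 35.450 + 47.997 = 166.601

166.60 g/mol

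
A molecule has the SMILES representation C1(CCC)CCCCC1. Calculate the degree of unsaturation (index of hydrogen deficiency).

1

Atom tally by fragment:
  cyclohexane ring core → C:6 H:12
  (− 1 ring H displaced by substituents)
  + CH2CH2CH3 → C:3 H:7
Element totals:
  C: 9
  H: 18
Molecular formula: C9H18.
DoU = (2C + 2 + N − H − X) / 2 = (2·9 + 2 + 0 − 18 − 0) / 2 = 1.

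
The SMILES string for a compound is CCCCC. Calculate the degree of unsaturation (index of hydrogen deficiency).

Atom tally by fragment:
  CH3 → C:1 H:3
  CH2 → C:1 H:2
  CH2 → C:1 H:2
  CH2 → C:1 H:2
  CH3 → C:1 H:3
Element totals:
  C: 5
  H: 12
Molecular formula: C5H12.
DoU = (2C + 2 + N − H − X) / 2 = (2·5 + 2 + 0 − 12 − 0) / 2 = 0.

0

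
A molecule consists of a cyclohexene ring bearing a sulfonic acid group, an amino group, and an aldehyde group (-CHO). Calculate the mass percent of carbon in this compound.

40.97%

Atom tally by fragment:
  cyclohexene ring core → C:6 H:10
  (− 3 ring H displaced by substituents)
  + SO3H → S:1 O:3 H:1
  + NH2 → N:1 H:2
  + CHO → C:1 H:1 O:1
Element totals:
  C: 7
  H: 11
  N: 1
  O: 4
  S: 1
Molecular formula: C7H11NO4S.
Molar mass = 205.228 g/mol.
Mass from C: 7 × 12.011 = 84.077 g/mol.
%C = 84.077 / 205.228 × 100 = 40.97%.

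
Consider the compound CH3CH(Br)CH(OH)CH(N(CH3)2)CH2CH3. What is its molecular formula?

Atom tally by fragment:
  CH3 → C:1 H:3
  CH(Br) → C:1 H:1 Br:1
  CH(OH) → C:1 H:2 O:1
  CH(N(CH3)2) → C:3 H:7 N:1
  CH2 → C:1 H:2
  CH3 → C:1 H:3
Element totals:
  C: 8
  H: 18
  Br: 1
  N: 1
  O: 1

C8H18BrNO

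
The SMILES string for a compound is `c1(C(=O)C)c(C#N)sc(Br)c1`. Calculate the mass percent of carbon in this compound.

Atom tally by fragment:
  thiophene ring core → C:4 H:4 S:1
  (− 3 ring H displaced by substituents)
  + COCH3 → C:2 H:3 O:1
  + CN → C:1 N:1
  + Br → Br:1
Element totals:
  C: 7
  H: 4
  Br: 1
  N: 1
  O: 1
  S: 1
Molecular formula: C7H4BrNOS.
Molar mass = 230.079 g/mol.
Mass from C: 7 × 12.011 = 84.077 g/mol.
%C = 84.077 / 230.079 × 100 = 36.54%.

36.54%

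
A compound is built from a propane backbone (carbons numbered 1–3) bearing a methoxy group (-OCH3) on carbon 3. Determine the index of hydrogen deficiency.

Atom tally by fragment:
  CH3 → C:1 H:3
  CH2 → C:1 H:2
  CH2OCH3 → C:2 H:5 O:1
Element totals:
  C: 4
  H: 10
  O: 1
Molecular formula: C4H10O.
DoU = (2C + 2 + N − H − X) / 2 = (2·4 + 2 + 0 − 10 − 0) / 2 = 0.

0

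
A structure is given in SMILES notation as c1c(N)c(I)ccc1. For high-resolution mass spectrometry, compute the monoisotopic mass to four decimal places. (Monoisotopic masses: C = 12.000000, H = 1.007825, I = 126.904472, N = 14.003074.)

218.9545

Atom tally by fragment:
  benzene ring core → C:6 H:6
  (− 2 ring H displaced by substituents)
  + NH2 → N:1 H:2
  + I → I:1
Element totals:
  C: 6
  H: 6
  I: 1
  N: 1
Molecular formula: C6H6IN.
  M = 6(12.0) + 6(1.007825) + 126.904472 + 14.003074
    = 72.000000 + 6.046950 + 126.904472 + 14.003074 = 218.954496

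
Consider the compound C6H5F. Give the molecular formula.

Atom tally by fragment:
  benzene ring core → C:6 H:6
  (− 1 ring H displaced by substituents)
  + F → F:1
Element totals:
  C: 6
  H: 5
  F: 1

C6H5F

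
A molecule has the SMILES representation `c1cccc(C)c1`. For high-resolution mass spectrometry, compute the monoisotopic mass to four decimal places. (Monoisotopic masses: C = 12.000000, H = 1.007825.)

Atom tally by fragment:
  benzene ring core → C:6 H:6
  (− 1 ring H displaced by substituents)
  + CH3 → C:1 H:3
Element totals:
  C: 7
  H: 8
Molecular formula: C7H8.
  M = 7(12.0) + 8(1.007825)
    = 84.000000 + 8.062600 = 92.062600

92.0626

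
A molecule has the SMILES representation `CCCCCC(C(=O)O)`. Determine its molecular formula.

C7H14O2

Atom tally by fragment:
  CH3 → C:1 H:3
  CH2 → C:1 H:2
  CH2 → C:1 H:2
  CH2 → C:1 H:2
  CH2 → C:1 H:2
  CH2COOH → C:2 H:3 O:2
Element totals:
  C: 7
  H: 14
  O: 2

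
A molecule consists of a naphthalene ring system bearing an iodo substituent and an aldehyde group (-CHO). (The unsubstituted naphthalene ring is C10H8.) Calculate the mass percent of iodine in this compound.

44.99%

Atom tally by fragment:
  naphthalene ring system core → C:10 H:8
  (− 2 ring H displaced by substituents)
  + I → I:1
  + CHO → C:1 H:1 O:1
Element totals:
  C: 11
  H: 7
  I: 1
  O: 1
Molecular formula: C11H7IO.
Molar mass = 282.080 g/mol.
Mass from I: 1 × 126.904 = 126.904 g/mol.
%I = 126.904 / 282.080 × 100 = 44.99%.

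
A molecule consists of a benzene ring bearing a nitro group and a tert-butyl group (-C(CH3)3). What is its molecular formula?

C10H13NO2

Atom tally by fragment:
  benzene ring core → C:6 H:6
  (− 2 ring H displaced by substituents)
  + NO2 → N:1 O:2
  + C(CH3)3 → C:4 H:9
Element totals:
  C: 10
  H: 13
  N: 1
  O: 2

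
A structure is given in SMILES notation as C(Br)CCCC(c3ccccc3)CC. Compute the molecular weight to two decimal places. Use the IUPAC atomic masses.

255.20 g/mol

Atom tally by fragment:
  BrCH2 → C:1 H:2 Br:1
  CH2 → C:1 H:2
  CH2 → C:1 H:2
  CH2 → C:1 H:2
  CH(C6H5) → C:7 H:6
  CH2 → C:1 H:2
  CH3 → C:1 H:3
Element totals:
  C: 13
  H: 19
  Br: 1
Molecular formula: C13H19Br.
  M = 13(12.011) + 19(1.008) + 79.904
    = 156.143 + 19.152 + 79.904 = 255.199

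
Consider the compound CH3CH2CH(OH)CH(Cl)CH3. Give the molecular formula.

Element totals:
  C: 5
  H: 11
  Cl: 1
  O: 1

C5H11ClO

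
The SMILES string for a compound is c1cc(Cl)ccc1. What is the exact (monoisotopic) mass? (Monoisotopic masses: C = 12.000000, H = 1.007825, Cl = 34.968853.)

112.0080

Atom tally by fragment:
  benzene ring core → C:6 H:6
  (− 1 ring H displaced by substituents)
  + Cl → Cl:1
Element totals:
  C: 6
  H: 5
  Cl: 1
Molecular formula: C6H5Cl.
  M = 6(12.0) + 5(1.007825) + 34.968853
    = 72.000000 + 5.039125 + 34.968853 = 112.007978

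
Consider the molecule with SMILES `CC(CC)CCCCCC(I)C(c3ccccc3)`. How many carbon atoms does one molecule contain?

Atom tally by fragment:
  CH3 → C:1 H:3
  CH(C2H5) → C:3 H:6
  CH2 → C:1 H:2
  CH2 → C:1 H:2
  CH2 → C:1 H:2
  CH2 → C:1 H:2
  CH2 → C:1 H:2
  CH(I) → C:1 H:1 I:1
  CH2C6H5 → C:7 H:7
Element totals:
  C: 17
  H: 27
  I: 1

17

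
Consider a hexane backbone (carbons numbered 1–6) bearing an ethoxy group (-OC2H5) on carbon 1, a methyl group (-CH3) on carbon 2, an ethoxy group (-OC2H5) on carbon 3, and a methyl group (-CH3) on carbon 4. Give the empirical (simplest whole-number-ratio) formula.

C6H13O

Atom tally by fragment:
  C2H5OCH2 → C:3 H:7 O:1
  CH(CH3) → C:2 H:4
  CH(OC2H5) → C:3 H:6 O:1
  CH(CH3) → C:2 H:4
  CH2 → C:1 H:2
  CH3 → C:1 H:3
Element totals:
  C: 12
  H: 26
  O: 2
Molecular formula: C12H26O2.
gcd of subscripts = 2; dividing each by 2:
  C: 12/2 = 6
  H: 26/2 = 13
  O: 2/2 = 1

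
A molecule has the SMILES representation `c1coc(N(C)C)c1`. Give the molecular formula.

C6H9NO

Atom tally by fragment:
  furan ring core → C:4 H:4 O:1
  (− 1 ring H displaced by substituents)
  + N(CH3)2 → N:1 C:2 H:6
Element totals:
  C: 6
  H: 9
  N: 1
  O: 1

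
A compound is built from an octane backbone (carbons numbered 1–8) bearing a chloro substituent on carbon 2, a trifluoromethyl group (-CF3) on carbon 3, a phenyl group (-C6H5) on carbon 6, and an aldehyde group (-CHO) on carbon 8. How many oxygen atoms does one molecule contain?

Atom tally by fragment:
  CH3 → C:1 H:3
  CH(Cl) → C:1 H:1 Cl:1
  CH(CF3) → C:2 H:1 F:3
  CH2 → C:1 H:2
  CH2 → C:1 H:2
  CH(C6H5) → C:7 H:6
  CH2 → C:1 H:2
  CH2CHO → C:2 H:3 O:1
Element totals:
  C: 16
  H: 20
  Cl: 1
  F: 3
  O: 1

1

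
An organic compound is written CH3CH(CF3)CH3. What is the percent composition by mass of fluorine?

Atom tally by fragment:
  CH3 → C:1 H:3
  CH(CF3) → C:2 H:1 F:3
  CH3 → C:1 H:3
Element totals:
  C: 4
  H: 7
  F: 3
Molecular formula: C4H7F3.
Molar mass = 112.094 g/mol.
Mass from F: 3 × 18.998 = 56.994 g/mol.
%F = 56.994 / 112.094 × 100 = 50.84%.

50.84%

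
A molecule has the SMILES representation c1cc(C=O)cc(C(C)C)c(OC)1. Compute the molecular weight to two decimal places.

Atom tally by fragment:
  benzene ring core → C:6 H:6
  (− 3 ring H displaced by substituents)
  + CHO → C:1 H:1 O:1
  + CH(CH3)2 → C:3 H:7
  + OCH3 → C:1 H:3 O:1
Element totals:
  C: 11
  H: 14
  O: 2
Molecular formula: C11H14O2.
  M = 11(12.011) + 14(1.008) + 2(15.999)
    = 132.121 + 14.112 + 31.998 = 178.231

178.23 g/mol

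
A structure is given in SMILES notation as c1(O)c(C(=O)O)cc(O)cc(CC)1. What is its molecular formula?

C9H10O4

Atom tally by fragment:
  benzene ring core → C:6 H:6
  (− 4 ring H displaced by substituents)
  + OH → O:1 H:1
  + COOH → C:1 H:1 O:2
  + OH → O:1 H:1
  + C2H5 → C:2 H:5
Element totals:
  C: 9
  H: 10
  O: 4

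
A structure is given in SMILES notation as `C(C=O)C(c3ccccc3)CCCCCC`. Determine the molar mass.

Atom tally by fragment:
  OHCCH2 → C:2 H:3 O:1
  CH(C6H5) → C:7 H:6
  CH2 → C:1 H:2
  CH2 → C:1 H:2
  CH2 → C:1 H:2
  CH2 → C:1 H:2
  CH2 → C:1 H:2
  CH3 → C:1 H:3
Element totals:
  C: 15
  H: 22
  O: 1
Molecular formula: C15H22O.
  M = 15(12.011) + 22(1.008) + 15.999
    = 180.165 + 22.176 + 15.999 = 218.340

218.34 g/mol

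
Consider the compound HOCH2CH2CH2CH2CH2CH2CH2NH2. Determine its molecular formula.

Atom tally by fragment:
  HOCH2CH2 → C:2 H:5 O:1
  CH2 → C:1 H:2
  CH2 → C:1 H:2
  CH2 → C:1 H:2
  CH2 → C:1 H:2
  CH2NH2 → C:1 H:4 N:1
Element totals:
  C: 7
  H: 17
  N: 1
  O: 1

C7H17NO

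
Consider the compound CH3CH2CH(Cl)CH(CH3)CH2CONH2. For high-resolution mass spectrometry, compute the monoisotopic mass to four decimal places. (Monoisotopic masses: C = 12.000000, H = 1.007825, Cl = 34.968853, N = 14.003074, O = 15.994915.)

Element totals:
  C: 7
  H: 14
  Cl: 1
  N: 1
  O: 1
Molecular formula: C7H14ClNO.
  M = 7(12.0) + 14(1.007825) + 34.968853 + 14.003074 + 15.994915
    = 84.000000 + 14.109550 + 34.968853 + 14.003074 + 15.994915 = 163.076392

163.0764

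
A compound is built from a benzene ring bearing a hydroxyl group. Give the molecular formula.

C6H6O

Atom tally by fragment:
  benzene ring core → C:6 H:6
  (− 1 ring H displaced by substituents)
  + OH → O:1 H:1
Element totals:
  C: 6
  H: 6
  O: 1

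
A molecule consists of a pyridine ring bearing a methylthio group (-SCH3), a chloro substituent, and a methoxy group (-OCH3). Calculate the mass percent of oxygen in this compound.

8.44%

Atom tally by fragment:
  pyridine ring core → C:5 H:5 N:1
  (− 3 ring H displaced by substituents)
  + SCH3 → C:1 H:3 S:1
  + Cl → Cl:1
  + OCH3 → C:1 H:3 O:1
Element totals:
  C: 7
  H: 8
  Cl: 1
  N: 1
  O: 1
  S: 1
Molecular formula: C7H8ClNOS.
Molar mass = 189.657 g/mol.
Mass from O: 1 × 15.999 = 15.999 g/mol.
%O = 15.999 / 189.657 × 100 = 8.44%.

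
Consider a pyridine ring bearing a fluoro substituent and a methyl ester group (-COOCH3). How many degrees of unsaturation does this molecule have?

5

Atom tally by fragment:
  pyridine ring core → C:5 H:5 N:1
  (− 2 ring H displaced by substituents)
  + F → F:1
  + COOCH3 → C:2 H:3 O:2
Element totals:
  C: 7
  H: 6
  F: 1
  N: 1
  O: 2
Molecular formula: C7H6FNO2.
DoU = (2C + 2 + N − H − X) / 2 = (2·7 + 2 + 1 − 6 − 1) / 2 = 5.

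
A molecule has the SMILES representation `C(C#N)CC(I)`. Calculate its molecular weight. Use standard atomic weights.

Atom tally by fragment:
  NCCH2 → C:2 H:2 N:1
  CH2 → C:1 H:2
  CH2I → C:1 H:2 I:1
Element totals:
  C: 4
  H: 6
  I: 1
  N: 1
Molecular formula: C4H6IN.
  M = 4(12.011) + 6(1.008) + 126.904 + 14.007
    = 48.044 + 6.048 + 126.904 + 14.007 = 195.003

195.00 g/mol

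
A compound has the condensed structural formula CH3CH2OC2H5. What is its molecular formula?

C4H10O

Element totals:
  C: 4
  H: 10
  O: 1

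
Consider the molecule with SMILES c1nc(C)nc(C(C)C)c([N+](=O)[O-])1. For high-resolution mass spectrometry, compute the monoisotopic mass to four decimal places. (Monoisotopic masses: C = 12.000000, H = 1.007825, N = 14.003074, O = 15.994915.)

181.0851

Atom tally by fragment:
  pyrimidine ring core → C:4 H:4 N:2
  (− 3 ring H displaced by substituents)
  + CH3 → C:1 H:3
  + CH(CH3)2 → C:3 H:7
  + NO2 → N:1 O:2
Element totals:
  C: 8
  H: 11
  N: 3
  O: 2
Molecular formula: C8H11N3O2.
  M = 8(12.0) + 11(1.007825) + 3(14.003074) + 2(15.994915)
    = 96.000000 + 11.086075 + 42.009222 + 31.989830 = 181.085127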